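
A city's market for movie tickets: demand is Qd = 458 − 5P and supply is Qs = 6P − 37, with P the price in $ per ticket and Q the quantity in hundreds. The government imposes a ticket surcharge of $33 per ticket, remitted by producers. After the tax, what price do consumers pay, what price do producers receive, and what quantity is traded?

Consumers pay $63; producers receive $30; quantity = 143.

Before the tax: set 458 − 5P = 6P − 37 → P* = $45, Q* = 233.
With the tax collected from producers, supply shifts: Qs = 6(P − 33) − 37.
New equilibrium: consumers pay $63, producers receive $30, Q = 143. (Wedge: Pb − Ps = 33.)
The less price-elastic side of the market bears the larger share of a per-unit tax.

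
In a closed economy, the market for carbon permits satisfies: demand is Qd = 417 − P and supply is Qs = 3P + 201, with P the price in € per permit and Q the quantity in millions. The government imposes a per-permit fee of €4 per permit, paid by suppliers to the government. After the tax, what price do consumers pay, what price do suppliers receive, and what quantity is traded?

Consumers pay €57; suppliers receive €53; quantity = 360.

Without the tax, 417 − P = 3P + 201 gives 4P = 216, so P* = €54 and Q* = 363.
With the tax collected from suppliers, supply shifts: Qs = 3(P − 4) + 201.
Solving gives Q = 360 with consumers paying €57 and suppliers receiving €53 (the €4 wedge).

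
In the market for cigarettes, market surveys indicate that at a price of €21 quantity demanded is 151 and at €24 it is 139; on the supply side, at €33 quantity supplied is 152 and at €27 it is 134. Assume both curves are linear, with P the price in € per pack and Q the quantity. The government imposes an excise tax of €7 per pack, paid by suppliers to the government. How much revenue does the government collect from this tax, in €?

Demand slope: (139 − 151)/(24 − 21) = -4, so Qd = 235 − 4P.
Supply slope: (134 − 152)/(27 − 33) = 3, so Qs = 3P + 53.
Without the tax, 235 − 4P = 3P + 53 gives 7P = 182, so P* = €26 and Q* = 131.
With the tax collected from suppliers, supply shifts: Qs = 3(P − 7) + 53.
New equilibrium: consumers pay €29, suppliers receive €22, Q = 119. (Wedge: Pb − Ps = 7.)
Revenue = t · Q = 7 · 119 = €833.

Tax revenue = €833.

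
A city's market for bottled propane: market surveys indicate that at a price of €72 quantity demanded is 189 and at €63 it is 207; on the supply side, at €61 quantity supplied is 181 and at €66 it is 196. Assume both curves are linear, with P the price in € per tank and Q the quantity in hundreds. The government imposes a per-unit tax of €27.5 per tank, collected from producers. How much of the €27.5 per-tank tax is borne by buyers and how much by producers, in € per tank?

Demand slope: (207 − 189)/(63 − 72) = -2, so Qd = 333 − 2P.
Supply slope: (196 − 181)/(66 − 61) = 3, so Qs = 3P − 2.
Without the tax, 333 − 2P = 3P − 2 gives 5P = 335, so P* = €67 and Q* = 199.
With the tax collected from producers, supply shifts: Qs = 3(P − 27.5) − 2.
Solving gives Q = 166 with buyers paying €83.5 and producers receiving €56 (the €27.5 wedge).
Burden on buyers: €16.5; on producers: €11. (They sum to €27.5.)
The less price-elastic side of the market bears the larger share of a per-unit tax.

Buyers bear €16.5 per tank; producers bear €11 per tank.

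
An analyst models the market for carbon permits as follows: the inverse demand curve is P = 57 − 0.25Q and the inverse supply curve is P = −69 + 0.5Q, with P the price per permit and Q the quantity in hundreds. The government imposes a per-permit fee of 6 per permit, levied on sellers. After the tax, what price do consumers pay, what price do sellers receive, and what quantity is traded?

Consumers pay 17; sellers receive 11; quantity = 160.

Rewrite in direct form: Qd = 228 − 4P and Qs = 2P + 138.
Before the tax: set 228 − 4P = 2P + 138 → P* = 15, Q* = 168.
With the tax collected from sellers, supply shifts: Qs = 2(P − 6) + 138.
New equilibrium: consumers pay 17, sellers receive 11, Q = 160. (Wedge: Pb − Ps = 6.)
The less price-elastic side of the market bears the larger share of a per-unit tax.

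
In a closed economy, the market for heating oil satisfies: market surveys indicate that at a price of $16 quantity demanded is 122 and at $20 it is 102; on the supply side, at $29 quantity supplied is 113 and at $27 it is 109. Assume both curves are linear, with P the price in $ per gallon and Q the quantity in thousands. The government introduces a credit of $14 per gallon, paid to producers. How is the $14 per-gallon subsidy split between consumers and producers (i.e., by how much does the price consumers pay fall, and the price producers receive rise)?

Consumers gain $4 per gallon; producers gain $10 per gallon.

Demand slope: (102 − 122)/(20 − 16) = -5, so Qd = 202 − 5P.
Supply slope: (109 − 113)/(27 − 29) = 2, so Qs = 2P + 55.
Without the subsidy, 202 − 5P = 2P + 55 gives 7P = 147, so P* = $21 and Q* = 97.
With a per-unit subsidy paid to producers, each receives P + 14 per unit sold, so supply becomes Qs = 2(P + 14) + 55.
New equilibrium: consumers pay $17, producers receive $31, Q = 117. (Wedge: Pb − Ps = −14.)
Gain to consumers: $4; to producers: $10. (They sum to $14.)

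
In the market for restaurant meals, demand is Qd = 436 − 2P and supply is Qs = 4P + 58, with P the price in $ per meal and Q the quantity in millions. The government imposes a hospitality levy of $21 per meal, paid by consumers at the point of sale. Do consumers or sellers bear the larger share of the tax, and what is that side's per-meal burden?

Consumers bear the larger share: $14 per meal.

Before the tax: set 436 − 2P = 4P + 58 → P* = $63, Q* = 310.
With the tax collected from consumers, demand (in seller-price terms) shifts: Qd = 436 − 2(P + 21).
Solving gives Q = 282 with consumers paying $77 and sellers receiving $56 (the $21 wedge).
Per-meal burden: consumers $14, sellers $7.
Consumers take the larger share because demand is less price-elastic here (demand slope 2 vs supply slope 4).
The less price-elastic side of the market bears the larger share of a per-unit tax.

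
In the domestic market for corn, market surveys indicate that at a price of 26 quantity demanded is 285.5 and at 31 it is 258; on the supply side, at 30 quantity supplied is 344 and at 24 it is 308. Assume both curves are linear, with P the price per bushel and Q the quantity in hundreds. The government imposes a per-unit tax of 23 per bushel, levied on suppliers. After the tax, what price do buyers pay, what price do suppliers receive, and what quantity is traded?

Demand slope: (258 − 285.5)/(31 − 26) = -5.5, so Qd = 428.5 − 5.5P.
Supply slope: (308 − 344)/(24 − 30) = 6, so Qs = 6P + 164.
Before the tax: set 428.5 − 5.5P = 6P + 164 → P* = 23, Q* = 302.
With the tax collected from suppliers, supply shifts: Qs = 6(P − 23) + 164.
New equilibrium: buyers pay 35, suppliers receive 12, Q = 236. (Wedge: Pb − Ps = 23.)

Buyers pay 35; suppliers receive 12; quantity = 236.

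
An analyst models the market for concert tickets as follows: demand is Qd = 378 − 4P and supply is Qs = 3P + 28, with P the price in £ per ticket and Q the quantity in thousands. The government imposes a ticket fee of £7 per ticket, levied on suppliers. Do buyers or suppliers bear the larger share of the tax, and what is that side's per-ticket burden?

Without the tax, 378 − 4P = 3P + 28 gives 7P = 350, so P* = £50 and Q* = 178.
With the tax collected from suppliers, supply shifts: Qs = 3(P − 7) + 28.
New equilibrium: buyers pay £53, suppliers receive £46, Q = 166. (Wedge: Pb − Ps = 7.)
Per-ticket burden: buyers £3, suppliers £4.
Suppliers take the larger share because supply is less price-elastic here (demand slope 4 vs supply slope 3).

Suppliers bear the larger share: £4 per ticket.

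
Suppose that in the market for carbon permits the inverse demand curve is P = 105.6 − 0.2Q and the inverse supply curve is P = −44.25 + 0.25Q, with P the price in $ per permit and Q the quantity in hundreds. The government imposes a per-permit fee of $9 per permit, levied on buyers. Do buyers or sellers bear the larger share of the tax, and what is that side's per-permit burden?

Inverting to Q(P) form: Qd = 528 − 5P; Qs = 4P + 177.
Without the tax, 528 − 5P = 4P + 177 gives 9P = 351, so P* = $39 and Q* = 333.
With the tax collected from buyers, demand (in seller-price terms) shifts: Qd = 528 − 5(P + 9).
Solving gives Q = 313 with buyers paying $43 and sellers receiving $34 (the $9 wedge).
Per-permit burden: buyers $4, sellers $5.
Sellers take the larger share because supply is less price-elastic here (demand slope 5 vs supply slope 4).

Sellers bear the larger share: $5 per permit.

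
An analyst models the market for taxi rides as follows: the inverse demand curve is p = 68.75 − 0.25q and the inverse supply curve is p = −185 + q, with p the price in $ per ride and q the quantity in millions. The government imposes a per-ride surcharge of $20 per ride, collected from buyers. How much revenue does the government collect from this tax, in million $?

Inverting to q(p) form: qd = 275 − 4p; qs = p + 185.
Before the tax: set 275 − 4p = p + 185 → p* = $18, q* = 203.
With the tax collected from buyers, demand (in seller-price terms) shifts: qd = 275 − 4(p + 20).
Solving gives q = 187 with buyers paying $22 and suppliers receiving $2 (the $20 wedge).
Revenue = t · Q = 20 · 187 = $3740.

Tax revenue = $3740 million.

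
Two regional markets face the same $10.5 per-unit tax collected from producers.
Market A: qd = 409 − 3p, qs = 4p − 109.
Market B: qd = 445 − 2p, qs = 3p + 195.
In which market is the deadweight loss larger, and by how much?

Market A: pre-tax p* = $74, q* = 187; post-tax q = 169; deadweight loss = $94.5.
Market B: pre-tax p* = $50, q* = 345; post-tax q = 332.4; deadweight loss = $66.15.
Difference: $94.5 vs $66.15 → market A is larger by $28.35.

Market A, by $28.35.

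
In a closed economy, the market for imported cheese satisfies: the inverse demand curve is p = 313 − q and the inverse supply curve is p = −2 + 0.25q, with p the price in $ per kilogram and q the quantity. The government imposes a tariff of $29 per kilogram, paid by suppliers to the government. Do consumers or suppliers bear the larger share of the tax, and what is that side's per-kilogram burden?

Rewrite in direct form: qd = 313 − p and qs = 4p + 8.
Before the tax: set 313 − p = 4p + 8 → p* = $61, q* = 252.
With the tax collected from suppliers, supply shifts: qs = 4(p − 29) + 8.
New equilibrium: consumers pay $84.2, suppliers receive $55.2, q = 228.8. (Wedge: pb − ps = 29.)
Per-kilogram burden: consumers $23.2, suppliers $5.8.
Consumers take the larger share because demand is less price-elastic here (demand slope 1 vs supply slope 4).

Consumers bear the larger share: $23.2 per kilogram.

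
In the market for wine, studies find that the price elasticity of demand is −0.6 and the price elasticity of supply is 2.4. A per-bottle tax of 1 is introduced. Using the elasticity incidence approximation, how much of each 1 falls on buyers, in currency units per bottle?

Buyers bear ≈ 0.8 per bottle.

Incidence ratio: buyers' share ≈ εs / (εs + |εd|) = 2.4 / (2.4 + 0.6) = 0.8.
So buyers bear ≈ 0.8 × 1 = 0.8; producers bear 0.2.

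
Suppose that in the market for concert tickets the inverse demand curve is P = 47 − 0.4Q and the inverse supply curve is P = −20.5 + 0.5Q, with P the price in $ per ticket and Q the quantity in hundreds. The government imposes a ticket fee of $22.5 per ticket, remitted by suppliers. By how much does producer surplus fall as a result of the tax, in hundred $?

Producer surplus falls by $781.25 hundred.

Inverting to Q(P) form: Qd = 117.5 − 2.5P; Qs = 2P + 41.
Before the tax: set 117.5 − 2.5P = 2P + 41 → P* = $17, Q* = 75.
With the tax collected from suppliers, supply shifts: Qs = 2(P − 22.5) + 41.
Solving gives Q = 50 with buyers paying $27 and suppliers receiving $4.5 (the $22.5 wedge).
ΔPS is the trapezoid between Q = 50 and Q = 75 of height $12.5: ½ · (75 + 50) · 12.5 = $781.25.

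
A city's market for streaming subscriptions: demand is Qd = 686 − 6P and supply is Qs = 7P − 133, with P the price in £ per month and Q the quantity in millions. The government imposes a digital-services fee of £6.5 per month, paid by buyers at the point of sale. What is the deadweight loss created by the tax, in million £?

Without the tax, 686 − 6P = 7P − 133 gives 13P = 819, so P* = £63 and Q* = 308.
With the tax collected from buyers, demand (in seller-price terms) shifts: Qd = 686 − 6(P + 6.5).
New equilibrium: buyers pay £66.5, sellers receive £60, Q = 287. (Wedge: Pb − Ps = 6.5.)
Quantity falls by |ΔQ| = |308 − 287| = 21.
DWL = ½ · t · |ΔQ| = ½ · 6.5 · 21 = £68.25.

Deadweight loss = £68.25 million.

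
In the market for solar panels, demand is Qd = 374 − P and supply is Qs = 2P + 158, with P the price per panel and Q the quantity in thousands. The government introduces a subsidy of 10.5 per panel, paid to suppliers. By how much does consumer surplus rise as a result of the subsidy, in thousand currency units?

Without the subsidy, 374 − P = 2P + 158 gives 3P = 216, so P* = 72 and Q* = 302.
With a per-unit subsidy paid to suppliers, each receives P + 10.5 per unit sold, so supply becomes Qs = 2(P + 10.5) + 158.
New equilibrium: consumers pay 65, suppliers receive 75.5, Q = 309. (Wedge: Pb − Ps = −10.5.)
ΔCS is the trapezoid between Q = 309 and Q = 302 of height 7: ½ · (302 + 309) · 7 = 2138.5.

Consumer surplus rises by 2138.5 thousand.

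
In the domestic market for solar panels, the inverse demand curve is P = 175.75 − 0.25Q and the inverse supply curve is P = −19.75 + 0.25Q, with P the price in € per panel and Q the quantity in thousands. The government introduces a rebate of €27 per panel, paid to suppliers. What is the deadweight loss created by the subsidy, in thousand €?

Inverting to Q(P) form: Qd = 703 − 4P; Qs = 4P + 79.
Before the subsidy: set 703 − 4P = 4P + 79 → P* = €78, Q* = 391.
With a per-unit subsidy paid to suppliers, each receives P + 27 per unit sold, so supply becomes Qs = 4(P + 27) + 79.
New equilibrium: buyers pay €64.5, suppliers receive €91.5, Q = 445. (Wedge: Pb − Ps = −27.)
Quantity rises by |ΔQ| = |391 − 445| = 54.
DWL = ½ · t · |ΔQ| = ½ · 27 · 54 = €729.

Deadweight loss = €729 thousand.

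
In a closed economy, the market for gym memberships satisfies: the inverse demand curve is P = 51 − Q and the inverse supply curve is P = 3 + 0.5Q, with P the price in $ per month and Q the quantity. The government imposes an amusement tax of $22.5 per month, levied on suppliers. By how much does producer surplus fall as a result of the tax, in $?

Producer surplus falls by $183.75.

Inverting to Q(P) form: Qd = 51 − P; Qs = 2P − 6.
Without the tax, 51 − P = 2P − 6 gives 3P = 57, so P* = $19 and Q* = 32.
With the tax collected from suppliers, supply shifts: Qs = 2(P − 22.5) − 6.
Solving gives Q = 17 with consumers paying $34 and suppliers receiving $11.5 (the $22.5 wedge).
ΔPS is the trapezoid between Q = 17 and Q = 32 of height $7.5: ½ · (32 + 17) · 7.5 = $183.75.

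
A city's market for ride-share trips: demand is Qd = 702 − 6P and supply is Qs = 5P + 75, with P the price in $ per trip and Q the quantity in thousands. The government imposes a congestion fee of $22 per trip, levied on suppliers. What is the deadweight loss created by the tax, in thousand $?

Before the tax: set 702 − 6P = 5P + 75 → P* = $57, Q* = 360.
With the tax collected from suppliers, supply shifts: Qs = 5(P − 22) + 75.
Solving gives Q = 300 with consumers paying $67 and suppliers receiving $45 (the $22 wedge).
Quantity falls by |ΔQ| = |360 − 300| = 60.
DWL = ½ · t · |ΔQ| = ½ · 22 · 60 = $660.

Deadweight loss = $660 thousand.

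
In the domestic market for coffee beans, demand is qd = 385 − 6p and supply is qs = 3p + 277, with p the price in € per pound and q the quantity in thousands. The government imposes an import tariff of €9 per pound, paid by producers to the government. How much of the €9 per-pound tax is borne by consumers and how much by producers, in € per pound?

Before the tax: set 385 − 6p = 3p + 277 → p* = €12, q* = 313.
With the tax collected from producers, supply shifts: qs = 3(p − 9) + 277.
Solving gives q = 295 with consumers paying €15 and producers receiving €6 (the €9 wedge).
Burden on consumers: €3; on producers: €6. (They sum to €9.)

Consumers bear €3 per pound; producers bear €6 per pound.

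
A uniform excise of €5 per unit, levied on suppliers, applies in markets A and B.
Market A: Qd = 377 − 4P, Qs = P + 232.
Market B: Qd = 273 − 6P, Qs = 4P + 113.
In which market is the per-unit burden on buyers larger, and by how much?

Market B, by €1.

Market A: pre-tax P* = €29, Q* = 261; post-tax Q = 257; per-unit burden on buyers = €1.
Market B: pre-tax P* = €16, Q* = 177; post-tax Q = 165; per-unit burden on buyers = €2.
Difference: €1 vs €2 → market B is larger by €1.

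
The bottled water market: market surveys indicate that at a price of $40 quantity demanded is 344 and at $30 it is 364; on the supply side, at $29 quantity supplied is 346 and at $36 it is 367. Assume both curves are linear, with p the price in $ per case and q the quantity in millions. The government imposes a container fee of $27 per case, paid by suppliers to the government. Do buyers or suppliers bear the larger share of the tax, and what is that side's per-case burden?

Buyers bear the larger share: $16.2 per case.

Demand slope: (364 − 344)/(30 − 40) = -2, so qd = 424 − 2p.
Supply slope: (367 − 346)/(36 − 29) = 3, so qs = 3p + 259.
Without the tax, 424 − 2p = 3p + 259 gives 5p = 165, so p* = $33 and q* = 358.
With the tax collected from suppliers, supply shifts: qs = 3(p − 27) + 259.
Solving gives q = 325.6 with buyers paying $49.2 and suppliers receiving $22.2 (the $27 wedge).
Per-case burden: buyers $16.2, suppliers $10.8.
Buyers take the larger share because demand is less price-elastic here (demand slope 2 vs supply slope 3).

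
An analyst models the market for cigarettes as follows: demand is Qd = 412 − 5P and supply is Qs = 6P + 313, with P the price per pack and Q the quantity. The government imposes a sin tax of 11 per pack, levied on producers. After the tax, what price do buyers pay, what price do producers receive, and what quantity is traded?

Buyers pay 15; producers receive 4; quantity = 337.

Without the tax, 412 − 5P = 6P + 313 gives 11P = 99, so P* = 9 and Q* = 367.
With the tax collected from producers, supply shifts: Qs = 6(P − 11) + 313.
Solving gives Q = 337 with buyers paying 15 and producers receiving 4 (the 11 wedge).
The less price-elastic side of the market bears the larger share of a per-unit tax.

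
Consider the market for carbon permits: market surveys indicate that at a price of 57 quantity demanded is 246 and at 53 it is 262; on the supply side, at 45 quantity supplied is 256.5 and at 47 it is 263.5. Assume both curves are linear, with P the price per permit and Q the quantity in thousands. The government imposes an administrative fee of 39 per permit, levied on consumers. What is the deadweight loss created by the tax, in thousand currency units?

Demand slope: (262 − 246)/(53 − 57) = -4, so Qd = 474 − 4P.
Supply slope: (263.5 − 256.5)/(47 − 45) = 3.5, so Qs = 3.5P + 99.
Before the tax: set 474 − 4P = 3.5P + 99 → P* = 50, Q* = 274.
With the tax collected from consumers, demand (in seller-price terms) shifts: Qd = 474 − 4(P + 39).
Solving gives Q = 201.2 with consumers paying 68.2 and suppliers receiving 29.2 (the 39 wedge).
Quantity falls by |ΔQ| = |274 − 201.2| = 72.8.
DWL = ½ · t · |ΔQ| = ½ · 39 · 72.8 = 1419.6.

Deadweight loss = 1419.6 thousand.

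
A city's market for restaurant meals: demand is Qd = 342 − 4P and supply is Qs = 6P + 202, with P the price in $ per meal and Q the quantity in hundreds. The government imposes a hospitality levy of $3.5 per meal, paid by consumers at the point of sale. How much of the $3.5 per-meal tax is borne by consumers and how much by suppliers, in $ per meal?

Without the tax, 342 − 4P = 6P + 202 gives 10P = 140, so P* = $14 and Q* = 286.
With the tax collected from consumers, demand (in seller-price terms) shifts: Qd = 342 − 4(P + 3.5).
Solving gives Q = 277.6 with consumers paying $16.1 and suppliers receiving $12.6 (the $3.5 wedge).
Burden on consumers: $2.1; on suppliers: $1.4. (They sum to $3.5.)

Consumers bear $2.1 per meal; suppliers bear $1.4 per meal.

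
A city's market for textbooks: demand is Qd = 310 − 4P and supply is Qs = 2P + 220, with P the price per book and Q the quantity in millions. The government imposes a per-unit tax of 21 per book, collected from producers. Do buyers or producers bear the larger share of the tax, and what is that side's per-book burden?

Before the tax: set 310 − 4P = 2P + 220 → P* = 15, Q* = 250.
With the tax collected from producers, supply shifts: Qs = 2(P − 21) + 220.
New equilibrium: buyers pay 22, producers receive 1, Q = 222. (Wedge: Pb − Ps = 21.)
Per-book burden: buyers 7, producers 14.
Producers take the larger share because supply is less price-elastic here (demand slope 4 vs supply slope 2).
The less price-elastic side of the market bears the larger share of a per-unit tax.

Producers bear the larger share: 14 per book.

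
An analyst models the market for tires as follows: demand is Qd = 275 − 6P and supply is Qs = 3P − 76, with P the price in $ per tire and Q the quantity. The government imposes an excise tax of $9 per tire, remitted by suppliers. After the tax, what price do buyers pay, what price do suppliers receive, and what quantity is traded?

Without the tax, 275 − 6P = 3P − 76 gives 9P = 351, so P* = $39 and Q* = 41.
With the tax collected from suppliers, supply shifts: Qs = 3(P − 9) − 76.
New equilibrium: buyers pay $42, suppliers receive $33, Q = 23. (Wedge: Pb − Ps = 9.)
The less price-elastic side of the market bears the larger share of a per-unit tax.

Buyers pay $42; suppliers receive $33; quantity = 23.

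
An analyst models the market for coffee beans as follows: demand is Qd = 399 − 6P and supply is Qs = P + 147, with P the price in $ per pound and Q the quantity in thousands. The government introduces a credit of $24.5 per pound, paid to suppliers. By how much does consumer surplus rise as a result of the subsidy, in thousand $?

Before the subsidy: set 399 − 6P = P + 147 → P* = $36, Q* = 183.
With a per-unit subsidy paid to suppliers, each receives P + 24.5 per unit sold, so supply becomes Qs = (P + 24.5) + 147.
New equilibrium: consumers pay $32.5, suppliers receive $57, Q = 204. (Wedge: Pb − Ps = −24.5.)
ΔCS is the trapezoid between Q = 204 and Q = 183 of height $3.5: ½ · (183 + 204) · 3.5 = $677.25.

Consumer surplus rises by $677.25 thousand.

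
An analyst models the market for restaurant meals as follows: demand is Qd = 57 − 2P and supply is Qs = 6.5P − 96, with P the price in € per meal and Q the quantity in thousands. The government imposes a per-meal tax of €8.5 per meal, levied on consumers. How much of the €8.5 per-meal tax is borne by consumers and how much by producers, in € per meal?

Without the tax, 57 − 2P = 6.5P − 96 gives 8.5P = 153, so P* = €18 and Q* = 21.
With the tax collected from consumers, demand (in seller-price terms) shifts: Qd = 57 − 2(P + 8.5).
New equilibrium: consumers pay €24.5, producers receive €16, Q = 8. (Wedge: Pb − Ps = 8.5.)
Burden on consumers: €6.5; on producers: €2. (They sum to €8.5.)

Consumers bear €6.5 per meal; producers bear €2 per meal.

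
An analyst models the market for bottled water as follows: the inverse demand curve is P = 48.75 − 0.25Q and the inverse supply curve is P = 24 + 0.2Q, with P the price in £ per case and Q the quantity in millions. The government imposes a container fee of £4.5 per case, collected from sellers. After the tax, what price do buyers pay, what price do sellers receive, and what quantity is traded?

Buyers pay £37.5; sellers receive £33; quantity = 45.

Inverting to Q(P) form: Qd = 195 − 4P; Qs = 5P − 120.
Before the tax: set 195 − 4P = 5P − 120 → P* = £35, Q* = 55.
With the tax collected from sellers, supply shifts: Qs = 5(P − 4.5) − 120.
Solving gives Q = 45 with buyers paying £37.5 and sellers receiving £33 (the £4.5 wedge).
The less price-elastic side of the market bears the larger share of a per-unit tax.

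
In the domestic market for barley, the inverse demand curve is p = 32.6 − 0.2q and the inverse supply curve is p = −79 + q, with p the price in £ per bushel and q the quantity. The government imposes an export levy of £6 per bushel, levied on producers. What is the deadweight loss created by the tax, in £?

Deadweight loss = £15.

Inverting to q(p) form: qd = 163 − 5p; qs = p + 79.
Before the tax: set 163 − 5p = p + 79 → p* = £14, q* = 93.
With the tax collected from producers, supply shifts: qs = (p − 6) + 79.
New equilibrium: consumers pay £15, producers receive £9, q = 88. (Wedge: pb − ps = 6.)
Quantity falls by |ΔQ| = |93 − 88| = 5.
DWL = ½ · t · |ΔQ| = ½ · 6 · 5 = £15.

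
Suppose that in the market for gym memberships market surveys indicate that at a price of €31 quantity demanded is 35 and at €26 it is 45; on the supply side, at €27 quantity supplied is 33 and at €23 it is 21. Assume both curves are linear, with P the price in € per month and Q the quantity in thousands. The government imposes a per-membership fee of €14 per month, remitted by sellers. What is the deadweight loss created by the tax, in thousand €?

Deadweight loss = €117.6 thousand.

Demand slope: (45 − 35)/(26 − 31) = -2, so Qd = 97 − 2P.
Supply slope: (21 − 33)/(23 − 27) = 3, so Qs = 3P − 48.
Without the tax, 97 − 2P = 3P − 48 gives 5P = 145, so P* = €29 and Q* = 39.
With the tax collected from sellers, supply shifts: Qs = 3(P − 14) − 48.
Solving gives Q = 22.2 with consumers paying €37.4 and sellers receiving €23.4 (the €14 wedge).
Quantity falls by |ΔQ| = |39 − 22.2| = 16.8.
DWL = ½ · t · |ΔQ| = ½ · 14 · 16.8 = €117.6.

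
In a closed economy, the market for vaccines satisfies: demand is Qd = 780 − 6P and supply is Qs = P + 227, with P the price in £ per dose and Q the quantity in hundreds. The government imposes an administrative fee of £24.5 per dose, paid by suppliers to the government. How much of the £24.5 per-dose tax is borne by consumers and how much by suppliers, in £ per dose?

Consumers bear £3.5 per dose; suppliers bear £21 per dose.

Before the tax: set 780 − 6P = P + 227 → P* = £79, Q* = 306.
With the tax collected from suppliers, supply shifts: Qs = (P − 24.5) + 227.
New equilibrium: consumers pay £82.5, suppliers receive £58, Q = 285. (Wedge: Pb − Ps = 24.5.)
Burden on consumers: £3.5; on suppliers: £21. (They sum to £24.5.)
The less price-elastic side of the market bears the larger share of a per-unit tax.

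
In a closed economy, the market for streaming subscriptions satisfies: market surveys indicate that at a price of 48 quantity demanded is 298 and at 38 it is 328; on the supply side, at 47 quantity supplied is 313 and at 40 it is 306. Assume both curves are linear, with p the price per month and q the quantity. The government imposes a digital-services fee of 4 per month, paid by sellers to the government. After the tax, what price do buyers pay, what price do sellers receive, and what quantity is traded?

Demand slope: (328 − 298)/(38 − 48) = -3, so qd = 442 − 3p.
Supply slope: (306 − 313)/(40 − 47) = 1, so qs = p + 266.
Before the tax: set 442 − 3p = p + 266 → p* = 44, q* = 310.
With the tax collected from sellers, supply shifts: qs = (p − 4) + 266.
New equilibrium: buyers pay 45, sellers receive 41, q = 307. (Wedge: pb − ps = 4.)

Buyers pay 45; sellers receive 41; quantity = 307.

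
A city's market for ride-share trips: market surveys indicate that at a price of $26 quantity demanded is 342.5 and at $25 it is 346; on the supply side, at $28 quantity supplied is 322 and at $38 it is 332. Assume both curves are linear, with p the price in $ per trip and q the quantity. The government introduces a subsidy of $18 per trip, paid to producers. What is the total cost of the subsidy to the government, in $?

Demand slope: (346 − 342.5)/(25 − 26) = -3.5, so qd = 433.5 − 3.5p.
Supply slope: (332 − 322)/(38 − 28) = 1, so qs = p + 294.
Without the subsidy, 433.5 − 3.5p = p + 294 gives 4.5p = 139.5, so p* = $31 and q* = 325.
With a per-unit subsidy paid to producers, each receives p + 18 per unit sold, so supply becomes qs = (p + 18) + 294.
Solving gives q = 339 with consumers paying $27 and producers receiving $45 (the $18 wedge).
Outlay = t · Q = 18 · 339 = $6102.

Government outlay = $6102.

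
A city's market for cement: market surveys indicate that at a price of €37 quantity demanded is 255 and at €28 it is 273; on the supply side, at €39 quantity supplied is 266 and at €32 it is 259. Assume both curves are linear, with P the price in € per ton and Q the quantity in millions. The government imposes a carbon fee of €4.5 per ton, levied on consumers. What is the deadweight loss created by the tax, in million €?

Demand slope: (273 − 255)/(28 − 37) = -2, so Qd = 329 − 2P.
Supply slope: (259 − 266)/(32 − 39) = 1, so Qs = P + 227.
Before the tax: set 329 − 2P = P + 227 → P* = €34, Q* = 261.
With the tax collected from consumers, demand (in seller-price terms) shifts: Qd = 329 − 2(P + 4.5).
New equilibrium: consumers pay €35.5, suppliers receive €31, Q = 258. (Wedge: Pb − Ps = 4.5.)
Quantity falls by |ΔQ| = |261 − 258| = 3.
DWL = ½ · t · |ΔQ| = ½ · 4.5 · 3 = €6.75.

Deadweight loss = €6.75 million.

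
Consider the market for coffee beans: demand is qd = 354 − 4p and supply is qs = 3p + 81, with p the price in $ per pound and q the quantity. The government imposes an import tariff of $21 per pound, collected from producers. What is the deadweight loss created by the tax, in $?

Before the tax: set 354 − 4p = 3p + 81 → p* = $39, q* = 198.
With the tax collected from producers, supply shifts: qs = 3(p − 21) + 81.
Solving gives q = 162 with consumers paying $48 and producers receiving $27 (the $21 wedge).
Quantity falls by |ΔQ| = |198 − 162| = 36.
DWL = ½ · t · |ΔQ| = ½ · 21 · 36 = $378.

Deadweight loss = $378.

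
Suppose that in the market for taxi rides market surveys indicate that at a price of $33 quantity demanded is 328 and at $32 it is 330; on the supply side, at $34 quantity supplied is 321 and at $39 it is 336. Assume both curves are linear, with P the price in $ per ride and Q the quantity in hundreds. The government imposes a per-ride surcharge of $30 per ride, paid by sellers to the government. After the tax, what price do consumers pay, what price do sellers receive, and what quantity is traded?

Demand slope: (330 − 328)/(32 − 33) = -2, so Qd = 394 − 2P.
Supply slope: (336 − 321)/(39 − 34) = 3, so Qs = 3P + 219.
Without the tax, 394 − 2P = 3P + 219 gives 5P = 175, so P* = $35 and Q* = 324.
With the tax collected from sellers, supply shifts: Qs = 3(P − 30) + 219.
New equilibrium: consumers pay $53, sellers receive $23, Q = 288. (Wedge: Pb − Ps = 30.)
The less price-elastic side of the market bears the larger share of a per-unit tax.

Consumers pay $53; sellers receive $23; quantity = 288.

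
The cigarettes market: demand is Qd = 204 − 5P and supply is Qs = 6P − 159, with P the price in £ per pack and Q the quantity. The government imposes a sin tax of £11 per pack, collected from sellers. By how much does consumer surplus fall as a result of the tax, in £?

Consumer surplus falls by £144.

Without the tax, 204 − 5P = 6P − 159 gives 11P = 363, so P* = £33 and Q* = 39.
With the tax collected from sellers, supply shifts: Qs = 6(P − 11) − 159.
Solving gives Q = 9 with buyers paying £39 and sellers receiving £28 (the £11 wedge).
ΔCS is the trapezoid between Q = 9 and Q = 39 of height £6: ½ · (39 + 9) · 6 = £144.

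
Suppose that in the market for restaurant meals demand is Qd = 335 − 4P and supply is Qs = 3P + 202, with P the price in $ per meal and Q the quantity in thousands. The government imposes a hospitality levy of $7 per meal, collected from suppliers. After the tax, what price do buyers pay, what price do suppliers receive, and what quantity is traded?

Without the tax, 335 − 4P = 3P + 202 gives 7P = 133, so P* = $19 and Q* = 259.
With the tax collected from suppliers, supply shifts: Qs = 3(P − 7) + 202.
Solving gives Q = 247 with buyers paying $22 and suppliers receiving $15 (the $7 wedge).

Buyers pay $22; suppliers receive $15; quantity = 247.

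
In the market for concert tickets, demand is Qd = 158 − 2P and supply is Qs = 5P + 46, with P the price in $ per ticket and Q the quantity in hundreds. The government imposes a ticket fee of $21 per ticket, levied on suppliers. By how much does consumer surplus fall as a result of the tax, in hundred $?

Consumer surplus falls by $1665 hundred.

Without the tax, 158 − 2P = 5P + 46 gives 7P = 112, so P* = $16 and Q* = 126.
With the tax collected from suppliers, supply shifts: Qs = 5(P − 21) + 46.
Solving gives Q = 96 with buyers paying $31 and suppliers receiving $10 (the $21 wedge).
ΔCS is the trapezoid between Q = 96 and Q = 126 of height $15: ½ · (126 + 96) · 15 = $1665.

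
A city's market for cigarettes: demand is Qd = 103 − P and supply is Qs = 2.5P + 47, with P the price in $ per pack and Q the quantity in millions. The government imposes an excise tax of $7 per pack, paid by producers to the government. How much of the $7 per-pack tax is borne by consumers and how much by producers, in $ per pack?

Consumers bear $5 per pack; producers bear $2 per pack.

Before the tax: set 103 − P = 2.5P + 47 → P* = $16, Q* = 87.
With the tax collected from producers, supply shifts: Qs = 2.5(P − 7) + 47.
Solving gives Q = 82 with consumers paying $21 and producers receiving $14 (the $7 wedge).
Burden on consumers: $5; on producers: $2. (They sum to $7.)
The less price-elastic side of the market bears the larger share of a per-unit tax.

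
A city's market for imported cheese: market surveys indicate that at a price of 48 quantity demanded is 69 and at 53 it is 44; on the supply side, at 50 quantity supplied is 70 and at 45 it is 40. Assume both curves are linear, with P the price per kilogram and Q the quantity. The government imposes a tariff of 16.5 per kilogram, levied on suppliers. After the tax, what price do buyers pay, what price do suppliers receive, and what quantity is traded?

Demand slope: (44 − 69)/(53 − 48) = -5, so Qd = 309 − 5P.
Supply slope: (40 − 70)/(45 − 50) = 6, so Qs = 6P − 230.
Without the tax, 309 − 5P = 6P − 230 gives 11P = 539, so P* = 49 and Q* = 64.
With the tax collected from suppliers, supply shifts: Qs = 6(P − 16.5) − 230.
Solving gives Q = 19 with buyers paying 58 and suppliers receiving 41.5 (the 16.5 wedge).
The less price-elastic side of the market bears the larger share of a per-unit tax.

Buyers pay 58; suppliers receive 41.5; quantity = 19.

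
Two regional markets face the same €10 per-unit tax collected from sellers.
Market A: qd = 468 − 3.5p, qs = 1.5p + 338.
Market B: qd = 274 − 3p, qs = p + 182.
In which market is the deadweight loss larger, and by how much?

Market A, by €15.

Market A: pre-tax p* = €26, q* = 377; post-tax q = 366.5; deadweight loss = €52.5.
Market B: pre-tax p* = €23, q* = 205; post-tax q = 197.5; deadweight loss = €37.5.
Difference: €52.5 vs €37.5 → market A is larger by €15.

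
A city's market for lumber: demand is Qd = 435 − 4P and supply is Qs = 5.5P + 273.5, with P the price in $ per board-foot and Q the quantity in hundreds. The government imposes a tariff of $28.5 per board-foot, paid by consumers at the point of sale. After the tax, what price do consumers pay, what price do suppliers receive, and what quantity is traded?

Consumers pay $33.5; suppliers receive $5; quantity = 301.

Before the tax: set 435 − 4P = 5.5P + 273.5 → P* = $17, Q* = 367.
With the tax collected from consumers, demand (in seller-price terms) shifts: Qd = 435 − 4(P + 28.5).
New equilibrium: consumers pay $33.5, suppliers receive $5, Q = 301. (Wedge: Pb − Ps = 28.5.)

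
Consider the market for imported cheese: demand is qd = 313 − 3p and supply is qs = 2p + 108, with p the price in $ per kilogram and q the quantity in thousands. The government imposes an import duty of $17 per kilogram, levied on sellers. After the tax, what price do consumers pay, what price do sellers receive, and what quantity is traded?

Before the tax: set 313 − 3p = 2p + 108 → p* = $41, q* = 190.
With the tax collected from sellers, supply shifts: qs = 2(p − 17) + 108.
Solving gives q = 169.6 with consumers paying $47.8 and sellers receiving $30.8 (the $17 wedge).

Consumers pay $47.8; sellers receive $30.8; quantity = 169.6.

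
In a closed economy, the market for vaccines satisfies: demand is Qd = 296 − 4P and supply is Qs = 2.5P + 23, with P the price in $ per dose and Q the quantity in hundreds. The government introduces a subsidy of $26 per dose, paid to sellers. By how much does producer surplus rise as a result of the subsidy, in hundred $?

Producer surplus rises by $2368 hundred.

Before the subsidy: set 296 − 4P = 2.5P + 23 → P* = $42, Q* = 128.
With a per-unit subsidy paid to sellers, each receives P + 26 per unit sold, so supply becomes Qs = 2.5(P + 26) + 23.
New equilibrium: consumers pay $32, sellers receive $58, Q = 168. (Wedge: Pb − Ps = −26.)
ΔPS is the trapezoid between Q = 168 and Q = 128 of height $16: ½ · (128 + 168) · 16 = $2368.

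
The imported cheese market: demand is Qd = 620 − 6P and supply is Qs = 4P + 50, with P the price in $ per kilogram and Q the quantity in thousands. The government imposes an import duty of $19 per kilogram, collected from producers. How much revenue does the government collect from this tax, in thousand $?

Tax revenue = $4415.6 thousand.

Without the tax, 620 − 6P = 4P + 50 gives 10P = 570, so P* = $57 and Q* = 278.
With the tax collected from producers, supply shifts: Qs = 4(P − 19) + 50.
Solving gives Q = 232.4 with buyers paying $64.6 and producers receiving $45.6 (the $19 wedge).
Revenue = t · Q = 19 · 232.4 = $4415.6.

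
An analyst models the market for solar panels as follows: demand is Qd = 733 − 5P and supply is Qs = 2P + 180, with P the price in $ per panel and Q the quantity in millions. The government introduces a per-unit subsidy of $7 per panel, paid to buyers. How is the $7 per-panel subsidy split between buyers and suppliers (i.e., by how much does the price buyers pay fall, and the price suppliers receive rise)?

Buyers gain $2 per panel; suppliers gain $5 per panel.

Before the subsidy: set 733 − 5P = 2P + 180 → P* = $79, Q* = 338.
With a per-unit subsidy paid to buyers, each effectively pays P − 7, so demand becomes Qd = 733 − 5(P − 7).
Solving gives Q = 348 with buyers paying $77 and suppliers receiving $84 (the $7 wedge).
Gain to buyers: $2; to suppliers: $5. (They sum to $7.)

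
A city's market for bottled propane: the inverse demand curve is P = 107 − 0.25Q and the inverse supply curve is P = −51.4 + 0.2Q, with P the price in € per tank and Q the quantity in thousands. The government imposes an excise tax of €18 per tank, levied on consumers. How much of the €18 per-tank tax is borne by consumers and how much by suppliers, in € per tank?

Inverting to Q(P) form: Qd = 428 − 4P; Qs = 5P + 257.
Before the tax: set 428 − 4P = 5P + 257 → P* = €19, Q* = 352.
With the tax collected from consumers, demand (in seller-price terms) shifts: Qd = 428 − 4(P + 18).
Solving gives Q = 312 with consumers paying €29 and suppliers receiving €11 (the €18 wedge).
Burden on consumers: €10; on suppliers: €8. (They sum to €18.)
The less price-elastic side of the market bears the larger share of a per-unit tax.

Consumers bear €10 per tank; suppliers bear €8 per tank.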